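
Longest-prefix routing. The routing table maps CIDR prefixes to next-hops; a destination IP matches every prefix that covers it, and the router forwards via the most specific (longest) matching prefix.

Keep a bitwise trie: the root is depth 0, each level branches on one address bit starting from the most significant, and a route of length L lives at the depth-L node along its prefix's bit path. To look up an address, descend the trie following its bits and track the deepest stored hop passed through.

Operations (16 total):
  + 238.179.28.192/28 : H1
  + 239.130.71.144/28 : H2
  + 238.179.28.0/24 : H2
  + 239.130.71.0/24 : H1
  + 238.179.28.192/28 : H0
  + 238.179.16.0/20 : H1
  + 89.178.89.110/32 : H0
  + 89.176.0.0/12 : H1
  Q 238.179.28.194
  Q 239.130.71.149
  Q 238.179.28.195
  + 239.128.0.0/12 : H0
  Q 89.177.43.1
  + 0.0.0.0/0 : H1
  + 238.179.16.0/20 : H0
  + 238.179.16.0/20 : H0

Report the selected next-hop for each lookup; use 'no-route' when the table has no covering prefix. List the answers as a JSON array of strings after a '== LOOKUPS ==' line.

Process each operation:
  + 238.179.28.192/28 (H1) depth=28
  + 239.130.71.144/28 (H2) depth=28
  + 238.179.28.0/24 (H2) depth=24
  + 239.130.71.0/24 (H1) depth=24
  + 238.179.28.192/28 (H0) depth=28
  + 238.179.16.0/20 (H1) depth=20
  + 89.178.89.110/32 (H0) depth=32
  + 89.176.0.0/12 (H1) depth=12
  lookup 238.179.28.194: bits 1110111010110011000111001100 walk d0:-→d1:-→d2:-→d3:-→d4:-→d5:-→d6:-→d7:-→d8:-→d9:-→d10:-→d11:-→d12:-→d13:-→d14:-→d15:-→d16:-→d17:-→d18:-→d19:-→d20:H1→d21:-→d22:-→d23:-→d24:H2→d25:-→d26:-→d27:-→d28:H0 -> H0
  lookup 239.130.71.149: bits 1110111110000010010001111001 walk d0:-→d1:-→d2:-→d3:-→d4:-→d5:-→d6:-→d7:-→d8:-→d9:-→d10:-→d11:-→d12:-→d13:-→d14:-→d15:-→d16:-→d17:-→d18:-→d19:-→d20:-→d21:-→d22:-→d23:-→d24:H1→d25:-→d26:-→d27:-→d28:H2 -> H2
  lookup 238.179.28.195: bits 1110111010110011000111001100 walk d0:-→d1:-→d2:-→d3:-→d4:-→d5:-→d6:-→d7:-→d8:-→d9:-→d10:-→d11:-→d12:-→d13:-→d14:-→d15:-→d16:-→d17:-→d18:-→d19:-→d20:H1→d21:-→d22:-→d23:-→d24:H2→d25:-→d26:-→d27:-→d28:H0 -> H0
  + 239.128.0.0/12 (H0) depth=12
  lookup 89.177.43.1: bits 01011001101100 walk d0:-→d1:-→d2:-→d3:-→d4:-→d5:-→d6:-→d7:-→d8:-→d9:-→d10:-→d11:-→d12:H1→d13:-→d14:- -> H1
  + 0.0.0.0/0 (H1) depth=0
  + 238.179.16.0/20 (H0) depth=20
  + 238.179.16.0/20 (H0) depth=20

== LOOKUPS ==
["H0","H2","H0","H1"]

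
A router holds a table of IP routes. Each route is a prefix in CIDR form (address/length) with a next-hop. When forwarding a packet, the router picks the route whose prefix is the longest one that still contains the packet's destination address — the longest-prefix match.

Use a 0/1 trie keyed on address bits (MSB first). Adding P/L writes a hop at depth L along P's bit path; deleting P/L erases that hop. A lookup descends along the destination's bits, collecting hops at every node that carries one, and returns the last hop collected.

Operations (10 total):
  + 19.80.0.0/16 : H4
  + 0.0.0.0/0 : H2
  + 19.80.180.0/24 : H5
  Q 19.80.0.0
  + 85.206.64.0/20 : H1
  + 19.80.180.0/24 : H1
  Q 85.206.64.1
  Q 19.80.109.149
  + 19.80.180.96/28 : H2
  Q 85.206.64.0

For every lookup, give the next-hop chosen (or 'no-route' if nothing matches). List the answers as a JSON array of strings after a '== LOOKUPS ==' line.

Apply in order:
  + 19.80.0.0/16 (H4) depth=16
  + 0.0.0.0/0 (H2) depth=0
  + 19.80.180.0/24 (H5) depth=24
  Q 19.80.0.0: descend 0001001101010000 ; hops seen [H2,H4] ; pick H4
  + 85.206.64.0/20 (H1) depth=20
  + 19.80.180.0/24 (H1) depth=24
  Q 85.206.64.1: descend 01010101110011100100 ; hops seen [H2,H1] ; pick H1
  Q 19.80.109.149: descend 0001001101010000 ; hops seen [H2,H4] ; pick H4
  + 19.80.180.96/28 (H2) depth=28
  Q 85.206.64.0: descend 01010101110011100100 ; hops seen [H2,H1] ; pick H1

== LOOKUPS ==
["H4","H1","H4","H1"]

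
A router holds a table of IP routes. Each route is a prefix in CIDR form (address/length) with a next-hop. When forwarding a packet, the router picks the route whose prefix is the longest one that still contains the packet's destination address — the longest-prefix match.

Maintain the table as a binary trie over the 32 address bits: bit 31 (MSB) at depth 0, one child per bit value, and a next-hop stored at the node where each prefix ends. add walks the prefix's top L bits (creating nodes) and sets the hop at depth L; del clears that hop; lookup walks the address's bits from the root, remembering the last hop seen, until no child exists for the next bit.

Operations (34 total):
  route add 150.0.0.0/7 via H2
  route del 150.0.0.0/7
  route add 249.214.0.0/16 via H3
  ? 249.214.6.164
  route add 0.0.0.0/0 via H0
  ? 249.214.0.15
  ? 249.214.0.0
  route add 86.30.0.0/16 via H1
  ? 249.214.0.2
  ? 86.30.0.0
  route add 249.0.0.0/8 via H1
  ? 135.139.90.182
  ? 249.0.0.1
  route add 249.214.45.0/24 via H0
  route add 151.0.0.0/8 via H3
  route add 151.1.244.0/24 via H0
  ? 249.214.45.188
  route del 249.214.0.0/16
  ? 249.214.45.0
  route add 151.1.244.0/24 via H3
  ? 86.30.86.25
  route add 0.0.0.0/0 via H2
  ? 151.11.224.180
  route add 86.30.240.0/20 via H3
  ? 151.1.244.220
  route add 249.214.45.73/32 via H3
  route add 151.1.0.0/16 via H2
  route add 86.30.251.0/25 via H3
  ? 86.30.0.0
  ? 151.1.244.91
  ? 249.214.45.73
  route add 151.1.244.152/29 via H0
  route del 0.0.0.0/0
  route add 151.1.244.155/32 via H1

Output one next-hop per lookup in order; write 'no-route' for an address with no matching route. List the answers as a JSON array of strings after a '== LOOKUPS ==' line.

Process each operation:
  + 150.0.0.0/7 (H2) depth=7
  - 150.0.0.0/7 clear@7
  + 249.214.0.0/16 (H3) depth=16
  ? 249.214.6.164  path d0:-→d1:-→d2:-→d3:-→d4:-→d5:-→d6:-→d7:-→d8:-→d9:-→d10:-→d11:-→d12:-→d13:-→d14:-→d15:-→d16:H3  best=H3
  + 0.0.0.0/0 (H0) depth=0
  ? 249.214.0.15  path d0:H0→d1:-→d2:-→d3:-→d4:-→d5:-→d6:-→d7:-→d8:-→d9:-→d10:-→d11:-→d12:-→d13:-→d14:-→d15:-→d16:H3  best=H3
  ? 249.214.0.0  path d0:H0→d1:-→d2:-→d3:-→d4:-→d5:-→d6:-→d7:-→d8:-→d9:-→d10:-→d11:-→d12:-→d13:-→d14:-→d15:-→d16:H3  best=H3
  + 86.30.0.0/16 (H1) depth=16
  ? 249.214.0.2  path d0:H0→d1:-→d2:-→d3:-→d4:-→d5:-→d6:-→d7:-→d8:-→d9:-→d10:-→d11:-→d12:-→d13:-→d14:-→d15:-→d16:H3  best=H3
  ? 86.30.0.0  path d0:H0→d1:-→d2:-→d3:-→d4:-→d5:-→d6:-→d7:-→d8:-→d9:-→d10:-→d11:-→d12:-→d13:-→d14:-→d15:-→d16:H1  best=H1
  + 249.0.0.0/8 (H1) depth=8
  ? 135.139.90.182  path d0:H0→d1:-→d2:-→d3:-  best=H0
  ? 249.0.0.1  path d0:H0→d1:-→d2:-→d3:-→d4:-→d5:-→d6:-→d7:-→d8:H1  best=H1
  + 249.214.45.0/24 (H0) depth=24
  + 151.0.0.0/8 (H3) depth=8
  + 151.1.244.0/24 (H0) depth=24
  ? 249.214.45.188  path d0:H0→d1:-→d2:-→d3:-→d4:-→d5:-→d6:-→d7:-→d8:H1→d9:-→d10:-→d11:-→d12:-→d13:-→d14:-→d15:-→d16:H3→d17:-→d18:-→d19:-→d20:-→d21:-→d22:-→d23:-→d24:H0  best=H0
  - 249.214.0.0/16 clear@16
  ? 249.214.45.0  path d0:H0→d1:-→d2:-→d3:-→d4:-→d5:-→d6:-→d7:-→d8:H1→d9:-→d10:-→d11:-→d12:-→d13:-→d14:-→d15:-→d16:-→d17:-→d18:-→d19:-→d20:-→d21:-→d22:-→d23:-→d24:H0  best=H0
  + 151.1.244.0/24 (H3) depth=24
  ? 86.30.86.25  path d0:H0→d1:-→d2:-→d3:-→d4:-→d5:-→d6:-→d7:-→d8:-→d9:-→d10:-→d11:-→d12:-→d13:-→d14:-→d15:-→d16:H1  best=H1
  + 0.0.0.0/0 (H2) depth=0
  ? 151.11.224.180  path d0:H2→d1:-→d2:-→d3:-→d4:-→d5:-→d6:-→d7:-→d8:H3→d9:-→d10:-→d11:-→d12:-  best=H3
  + 86.30.240.0/20 (H3) depth=20
  ? 151.1.244.220  path d0:H2→d1:-→d2:-→d3:-→d4:-→d5:-→d6:-→d7:-→d8:H3→d9:-→d10:-→d11:-→d12:-→d13:-→d14:-→d15:-→d16:-→d17:-→d18:-→d19:-→d20:-→d21:-→d22:-→d23:-→d24:H3  best=H3
  + 249.214.45.73/32 (H3) depth=32
  + 151.1.0.0/16 (H2) depth=16
  + 86.30.251.0/25 (H3) depth=25
  ? 86.30.0.0  path d0:H2→d1:-→d2:-→d3:-→d4:-→d5:-→d6:-→d7:-→d8:-→d9:-→d10:-→d11:-→d12:-→d13:-→d14:-→d15:-→d16:H1  best=H1
  ? 151.1.244.91  path d0:H2→d1:-→d2:-→d3:-→d4:-→d5:-→d6:-→d7:-→d8:H3→d9:-→d10:-→d11:-→d12:-→d13:-→d14:-→d15:-→d16:H2→d17:-→d18:-→d19:-→d20:-→d21:-→d22:-→d23:-→d24:H3  best=H3
  ? 249.214.45.73  path d0:H2→d1:-→d2:-→d3:-→d4:-→d5:-→d6:-→d7:-→d8:H1→d9:-→d10:-→d11:-→d12:-→d13:-→d14:-→d15:-→d16:-→d17:-→d18:-→d19:-→d20:-→d21:-→d22:-→d23:-→d24:H0→d25:-→d26:-→d27:-→d28:-→d29:-→d30:-→d31:-→d32:H3  best=H3
  + 151.1.244.152/29 (H0) depth=29
  - 0.0.0.0/0 clear@0
  + 151.1.244.155/32 (H1) depth=32

== LOOKUPS ==
["H3","H3","H3","H3","H1","H0","H1","H0","H0","H1","H3","H3","H1","H3","H3"]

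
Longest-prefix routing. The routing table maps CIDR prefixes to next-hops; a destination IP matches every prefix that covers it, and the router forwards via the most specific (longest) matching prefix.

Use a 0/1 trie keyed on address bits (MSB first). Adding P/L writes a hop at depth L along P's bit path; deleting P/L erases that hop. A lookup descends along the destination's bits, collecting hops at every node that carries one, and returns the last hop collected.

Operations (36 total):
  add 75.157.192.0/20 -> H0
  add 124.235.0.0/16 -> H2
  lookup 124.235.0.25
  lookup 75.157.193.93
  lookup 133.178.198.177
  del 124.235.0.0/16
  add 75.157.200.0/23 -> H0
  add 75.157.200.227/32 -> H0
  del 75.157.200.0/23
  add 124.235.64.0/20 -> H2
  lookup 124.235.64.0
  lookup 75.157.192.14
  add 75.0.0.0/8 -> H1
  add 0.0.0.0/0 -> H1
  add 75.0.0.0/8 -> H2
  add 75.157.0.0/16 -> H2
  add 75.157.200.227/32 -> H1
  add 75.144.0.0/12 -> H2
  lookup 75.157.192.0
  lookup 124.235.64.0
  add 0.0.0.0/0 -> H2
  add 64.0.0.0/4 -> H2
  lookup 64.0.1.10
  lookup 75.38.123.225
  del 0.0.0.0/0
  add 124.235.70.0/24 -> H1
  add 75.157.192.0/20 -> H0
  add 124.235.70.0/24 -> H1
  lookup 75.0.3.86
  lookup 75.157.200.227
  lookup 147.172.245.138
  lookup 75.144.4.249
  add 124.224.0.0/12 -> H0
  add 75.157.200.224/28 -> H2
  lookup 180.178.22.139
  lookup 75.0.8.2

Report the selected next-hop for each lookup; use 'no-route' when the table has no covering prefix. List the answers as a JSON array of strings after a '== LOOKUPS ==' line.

Process each operation:
  + 75.157.192.0/20 (H0) depth=20
  + 124.235.0.0/16 (H2) depth=16
  Q 124.235.0.25: descend 0111110011101011 ; hops seen [H2] ; pick H2
  Q 75.157.193.93: descend 01001011100111011100 ; hops seen [H0] ; pick H0
  Q 133.178.198.177: descend ε ; hops seen [∅] ; pick no-route
  del 124.235.0.0/16 (clear depth 16)
  + 75.157.200.0/23 (H0) depth=23
  + 75.157.200.227/32 (H0) depth=32
  del 75.157.200.0/23 (clear depth 23)
  + 124.235.64.0/20 (H2) depth=20
  Q 124.235.64.0: descend 01111100111010110100 ; hops seen [H2] ; pick H2
  Q 75.157.192.14: descend 01001011100111011100 ; hops seen [H0] ; pick H0
  + 75.0.0.0/8 (H1) depth=8
  + 0.0.0.0/0 (H1) depth=0
  + 75.0.0.0/8 (H2) depth=8
  + 75.157.0.0/16 (H2) depth=16
  + 75.157.200.227/32 (H1) depth=32
  + 75.144.0.0/12 (H2) depth=12
  Q 75.157.192.0: descend 01001011100111011100 ; hops seen [H1,H2,H2,H2,H0] ; pick H0
  Q 124.235.64.0: descend 01111100111010110100 ; hops seen [H1,H2] ; pick H2
  + 0.0.0.0/0 (H2) depth=0
  + 64.0.0.0/4 (H2) depth=4
  Q 64.0.1.10: descend 0100 ; hops seen [H2,H2] ; pick H2
  Q 75.38.123.225: descend 01001011 ; hops seen [H2,H2,H2] ; pick H2
  del 0.0.0.0/0 (clear depth 0)
  + 124.235.70.0/24 (H1) depth=24
  + 75.157.192.0/20 (H0) depth=20
  + 124.235.70.0/24 (H1) depth=24
  Q 75.0.3.86: descend 01001011 ; hops seen [H2,H2] ; pick H2
  Q 75.157.200.227: descend 01001011100111011100100011100011 ; hops seen [H2,H2,H2,H2,H0,H1] ; pick H1
  Q 147.172.245.138: descend ε ; hops seen [∅] ; pick no-route
  Q 75.144.4.249: descend 010010111001 ; hops seen [H2,H2,H2] ; pick H2
  + 124.224.0.0/12 (H0) depth=12
  + 75.157.200.224/28 (H2) depth=28
  Q 180.178.22.139: descend ε ; hops seen [∅] ; pick no-route
  Q 75.0.8.2: descend 01001011 ; hops seen [H2,H2] ; pick H2

== LOOKUPS ==
["H2","H0","no-route","H2","H0","H0","H2","H2","H2","H2","H1","no-route","H2","no-route","H2"]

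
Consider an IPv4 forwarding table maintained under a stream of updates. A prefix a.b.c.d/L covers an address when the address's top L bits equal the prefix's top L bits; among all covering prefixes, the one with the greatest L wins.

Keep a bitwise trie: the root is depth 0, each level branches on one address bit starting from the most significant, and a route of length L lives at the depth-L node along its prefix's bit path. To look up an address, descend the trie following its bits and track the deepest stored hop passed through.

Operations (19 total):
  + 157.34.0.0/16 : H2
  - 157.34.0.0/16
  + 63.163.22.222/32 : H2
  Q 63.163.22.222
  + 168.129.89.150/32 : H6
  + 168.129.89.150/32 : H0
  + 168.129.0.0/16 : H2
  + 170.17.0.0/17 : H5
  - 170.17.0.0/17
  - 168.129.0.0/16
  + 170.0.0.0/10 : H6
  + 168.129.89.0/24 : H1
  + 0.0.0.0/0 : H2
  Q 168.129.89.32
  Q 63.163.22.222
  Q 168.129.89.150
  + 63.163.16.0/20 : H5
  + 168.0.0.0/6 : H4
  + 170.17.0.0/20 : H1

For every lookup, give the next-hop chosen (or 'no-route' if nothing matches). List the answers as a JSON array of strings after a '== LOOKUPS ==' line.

Process each operation:
  add 157.34.0.0/16 -> H2 at depth 16
  del 157.34.0.0/16 (clear depth 16)
  add 63.163.22.222/32 -> H2 at depth 32
  lookup 63.163.22.222: bits 00111111101000110001011011011110 walk d0:-→d1:-→d2:-→d3:-→d4:-→d5:-→d6:-→d7:-→d8:-→d9:-→d10:-→d11:-→d12:-→d13:-→d14:-→d15:-→d16:-→d17:-→d18:-→d19:-→d20:-→d21:-→d22:-→d23:-→d24:-→d25:-→d26:-→d27:-→d28:-→d29:-→d30:-→d31:-→d32:H2 -> H2
  add 168.129.89.150/32 -> H6 at depth 32
  add 168.129.89.150/32 -> H0 at depth 32
  add 168.129.0.0/16 -> H2 at depth 16
  add 170.17.0.0/17 -> H5 at depth 17
  del 170.17.0.0/17 (clear depth 17)
  del 168.129.0.0/16 (clear depth 16)
  add 170.0.0.0/10 -> H6 at depth 10
  add 168.129.89.0/24 -> H1 at depth 24
  add 0.0.0.0/0 -> H2 at depth 0
  lookup 168.129.89.32: bits 101010001000000101011001 walk d0:H2→d1:-→d2:-→d3:-→d4:-→d5:-→d6:-→d7:-→d8:-→d9:-→d10:-→d11:-→d12:-→d13:-→d14:-→d15:-→d16:-→d17:-→d18:-→d19:-→d20:-→d21:-→d22:-→d23:-→d24:H1 -> H1
  lookup 63.163.22.222: bits 00111111101000110001011011011110 walk d0:H2→d1:-→d2:-→d3:-→d4:-→d5:-→d6:-→d7:-→d8:-→d9:-→d10:-→d11:-→d12:-→d13:-→d14:-→d15:-→d16:-→d17:-→d18:-→d19:-→d20:-→d21:-→d22:-→d23:-→d24:-→d25:-→d26:-→d27:-→d28:-→d29:-→d30:-→d31:-→d32:H2 -> H2
  lookup 168.129.89.150: bits 10101000100000010101100110010110 walk d0:H2→d1:-→d2:-→d3:-→d4:-→d5:-→d6:-→d7:-→d8:-→d9:-→d10:-→d11:-→d12:-→d13:-→d14:-→d15:-→d16:-→d17:-→d18:-→d19:-→d20:-→d21:-→d22:-→d23:-→d24:H1→d25:-→d26:-→d27:-→d28:-→d29:-→d30:-→d31:-→d32:H0 -> H0
  add 63.163.16.0/20 -> H5 at depth 20
  add 168.0.0.0/6 -> H4 at depth 6
  add 170.17.0.0/20 -> H1 at depth 20

== LOOKUPS ==
["H2","H1","H2","H0"]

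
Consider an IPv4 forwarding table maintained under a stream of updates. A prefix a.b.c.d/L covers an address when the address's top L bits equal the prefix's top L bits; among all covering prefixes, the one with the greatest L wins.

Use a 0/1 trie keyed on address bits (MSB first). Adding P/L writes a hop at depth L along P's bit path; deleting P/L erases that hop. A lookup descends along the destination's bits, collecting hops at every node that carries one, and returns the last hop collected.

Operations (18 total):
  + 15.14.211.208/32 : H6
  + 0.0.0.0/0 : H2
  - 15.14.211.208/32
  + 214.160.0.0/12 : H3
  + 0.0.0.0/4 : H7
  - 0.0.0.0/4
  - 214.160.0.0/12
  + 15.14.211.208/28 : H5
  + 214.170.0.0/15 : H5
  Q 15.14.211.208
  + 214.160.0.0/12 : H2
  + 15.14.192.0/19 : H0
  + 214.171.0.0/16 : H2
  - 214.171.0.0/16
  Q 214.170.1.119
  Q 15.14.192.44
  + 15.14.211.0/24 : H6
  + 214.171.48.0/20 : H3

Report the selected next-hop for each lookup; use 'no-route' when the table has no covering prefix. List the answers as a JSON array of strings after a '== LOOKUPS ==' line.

Trace:
  + 15.14.211.208/32 (H6) depth=32
  + 0.0.0.0/0 (H2) depth=0
  del 15.14.211.208/32 (clear depth 32)
  + 214.160.0.0/12 (H3) depth=12
  + 0.0.0.0/4 (H7) depth=4
  del 0.0.0.0/4 (clear depth 4)
  del 214.160.0.0/12 (clear depth 12)
  + 15.14.211.208/28 (H5) depth=28
  + 214.170.0.0/15 (H5) depth=15
  Q 15.14.211.208: descend 00001111000011101101001111010000 ; hops seen [H2,H5] ; pick H5
  + 214.160.0.0/12 (H2) depth=12
  + 15.14.192.0/19 (H0) depth=19
  + 214.171.0.0/16 (H2) depth=16
  del 214.171.0.0/16 (clear depth 16)
  Q 214.170.1.119: descend 110101101010101 ; hops seen [H2,H2,H5] ; pick H5
  Q 15.14.192.44: descend 0000111100001110110 ; hops seen [H2,H0] ; pick H0
  + 15.14.211.0/24 (H6) depth=24
  + 214.171.48.0/20 (H3) depth=20

== LOOKUPS ==
["H5","H5","H0"]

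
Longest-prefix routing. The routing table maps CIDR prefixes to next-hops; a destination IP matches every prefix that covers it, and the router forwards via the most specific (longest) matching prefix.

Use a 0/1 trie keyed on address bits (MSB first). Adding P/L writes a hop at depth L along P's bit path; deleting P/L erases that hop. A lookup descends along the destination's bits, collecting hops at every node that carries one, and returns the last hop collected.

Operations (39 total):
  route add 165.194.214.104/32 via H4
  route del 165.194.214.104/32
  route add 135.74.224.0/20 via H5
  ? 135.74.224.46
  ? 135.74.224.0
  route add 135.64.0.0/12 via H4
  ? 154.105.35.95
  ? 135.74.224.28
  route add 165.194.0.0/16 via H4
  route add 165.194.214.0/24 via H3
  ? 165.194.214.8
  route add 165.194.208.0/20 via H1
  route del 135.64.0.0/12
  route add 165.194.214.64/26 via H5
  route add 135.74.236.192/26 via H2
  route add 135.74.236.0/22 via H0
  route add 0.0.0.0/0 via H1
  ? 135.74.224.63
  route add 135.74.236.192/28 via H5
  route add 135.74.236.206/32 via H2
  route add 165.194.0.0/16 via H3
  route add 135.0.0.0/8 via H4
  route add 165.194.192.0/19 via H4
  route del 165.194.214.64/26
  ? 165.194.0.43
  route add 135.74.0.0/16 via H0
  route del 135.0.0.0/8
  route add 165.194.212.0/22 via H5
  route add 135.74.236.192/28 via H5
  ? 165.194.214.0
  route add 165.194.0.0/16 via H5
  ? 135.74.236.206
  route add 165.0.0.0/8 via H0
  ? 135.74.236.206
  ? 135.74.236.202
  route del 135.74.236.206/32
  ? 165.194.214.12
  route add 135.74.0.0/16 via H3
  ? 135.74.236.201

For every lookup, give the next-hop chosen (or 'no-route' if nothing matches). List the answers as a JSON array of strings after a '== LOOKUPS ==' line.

Process each operation:
  + 165.194.214.104/32 (H4) depth=32
  - 165.194.214.104/32 clear@32
  + 135.74.224.0/20 (H5) depth=20
  lookup 135.74.224.46: bits 10000111010010101110 walk d0:-→d1:-→d2:-→d3:-→d4:-→d5:-→d6:-→d7:-→d8:-→d9:-→d10:-→d11:-→d12:-→d13:-→d14:-→d15:-→d16:-→d17:-→d18:-→d19:-→d20:H5 -> H5
  lookup 135.74.224.0: bits 10000111010010101110 walk d0:-→d1:-→d2:-→d3:-→d4:-→d5:-→d6:-→d7:-→d8:-→d9:-→d10:-→d11:-→d12:-→d13:-→d14:-→d15:-→d16:-→d17:-→d18:-→d19:-→d20:H5 -> H5
  + 135.64.0.0/12 (H4) depth=12
  lookup 154.105.35.95: bits 100 walk d0:-→d1:-→d2:-→d3:- -> no-route
  lookup 135.74.224.28: bits 10000111010010101110 walk d0:-→d1:-→d2:-→d3:-→d4:-→d5:-→d6:-→d7:-→d8:-→d9:-→d10:-→d11:-→d12:H4→d13:-→d14:-→d15:-→d16:-→d17:-→d18:-→d19:-→d20:H5 -> H5
  + 165.194.0.0/16 (H4) depth=16
  + 165.194.214.0/24 (H3) depth=24
  lookup 165.194.214.8: bits 1010010111000010110101100 walk d0:-→d1:-→d2:-→d3:-→d4:-→d5:-→d6:-→d7:-→d8:-→d9:-→d10:-→d11:-→d12:-→d13:-→d14:-→d15:-→d16:H4→d17:-→d18:-→d19:-→d20:-→d21:-→d22:-→d23:-→d24:H3→d25:- -> H3
  + 165.194.208.0/20 (H1) depth=20
  - 135.64.0.0/12 clear@12
  + 165.194.214.64/26 (H5) depth=26
  + 135.74.236.192/26 (H2) depth=26
  + 135.74.236.0/22 (H0) depth=22
  + 0.0.0.0/0 (H1) depth=0
  lookup 135.74.224.63: bits 10000111010010101110 walk d0:H1→d1:-→d2:-→d3:-→d4:-→d5:-→d6:-→d7:-→d8:-→d9:-→d10:-→d11:-→d12:-→d13:-→d14:-→d15:-→d16:-→d17:-→d18:-→d19:-→d20:H5 -> H5
  + 135.74.236.192/28 (H5) depth=28
  + 135.74.236.206/32 (H2) depth=32
  + 165.194.0.0/16 (H3) depth=16
  + 135.0.0.0/8 (H4) depth=8
  + 165.194.192.0/19 (H4) depth=19
  - 165.194.214.64/26 clear@26
  lookup 165.194.0.43: bits 1010010111000010 walk d0:H1→d1:-→d2:-→d3:-→d4:-→d5:-→d6:-→d7:-→d8:-→d9:-→d10:-→d11:-→d12:-→d13:-→d14:-→d15:-→d16:H3 -> H3
  + 135.74.0.0/16 (H0) depth=16
  - 135.0.0.0/8 clear@8
  + 165.194.212.0/22 (H5) depth=22
  + 135.74.236.192/28 (H5) depth=28
  lookup 165.194.214.0: bits 1010010111000010110101100 walk d0:H1→d1:-→d2:-→d3:-→d4:-→d5:-→d6:-→d7:-→d8:-→d9:-→d10:-→d11:-→d12:-→d13:-→d14:-→d15:-→d16:H3→d17:-→d18:-→d19:H4→d20:H1→d21:-→d22:H5→d23:-→d24:H3→d25:- -> H3
  + 165.194.0.0/16 (H5) depth=16
  lookup 135.74.236.206: bits 10000111010010101110110011001110 walk d0:H1→d1:-→d2:-→d3:-→d4:-→d5:-→d6:-→d7:-→d8:-→d9:-→d10:-→d11:-→d12:-→d13:-→d14:-→d15:-→d16:H0→d17:-→d18:-→d19:-→d20:H5→d21:-→d22:H0→d23:-→d24:-→d25:-→d26:H2→d27:-→d28:H5→d29:-→d30:-→d31:-→d32:H2 -> H2
  + 165.0.0.0/8 (H0) depth=8
  lookup 135.74.236.206: bits 10000111010010101110110011001110 walk d0:H1→d1:-→d2:-→d3:-→d4:-→d5:-→d6:-→d7:-→d8:-→d9:-→d10:-→d11:-→d12:-→d13:-→d14:-→d15:-→d16:H0→d17:-→d18:-→d19:-→d20:H5→d21:-→d22:H0→d23:-→d24:-→d25:-→d26:H2→d27:-→d28:H5→d29:-→d30:-→d31:-→d32:H2 -> H2
  lookup 135.74.236.202: bits 10000111010010101110110011001 walk d0:H1→d1:-→d2:-→d3:-→d4:-→d5:-→d6:-→d7:-→d8:-→d9:-→d10:-→d11:-→d12:-→d13:-→d14:-→d15:-→d16:H0→d17:-→d18:-→d19:-→d20:H5→d21:-→d22:H0→d23:-→d24:-→d25:-→d26:H2→d27:-→d28:H5→d29:- -> H5
  - 135.74.236.206/32 clear@32
  lookup 165.194.214.12: bits 1010010111000010110101100 walk d0:H1→d1:-→d2:-→d3:-→d4:-→d5:-→d6:-→d7:-→d8:H0→d9:-→d10:-→d11:-→d12:-→d13:-→d14:-→d15:-→d16:H5→d17:-→d18:-→d19:H4→d20:H1→d21:-→d22:H5→d23:-→d24:H3→d25:- -> H3
  + 135.74.0.0/16 (H3) depth=16
  lookup 135.74.236.201: bits 10000111010010101110110011001 walk d0:H1→d1:-→d2:-→d3:-→d4:-→d5:-→d6:-→d7:-→d8:-→d9:-→d10:-→d11:-→d12:-→d13:-→d14:-→d15:-→d16:H3→d17:-→d18:-→d19:-→d20:H5→d21:-→d22:H0→d23:-→d24:-→d25:-→d26:H2→d27:-→d28:H5→d29:- -> H5

== LOOKUPS ==
["H5","H5","no-route","H5","H3","H5","H3","H3","H2","H2","H5","H3","H5"]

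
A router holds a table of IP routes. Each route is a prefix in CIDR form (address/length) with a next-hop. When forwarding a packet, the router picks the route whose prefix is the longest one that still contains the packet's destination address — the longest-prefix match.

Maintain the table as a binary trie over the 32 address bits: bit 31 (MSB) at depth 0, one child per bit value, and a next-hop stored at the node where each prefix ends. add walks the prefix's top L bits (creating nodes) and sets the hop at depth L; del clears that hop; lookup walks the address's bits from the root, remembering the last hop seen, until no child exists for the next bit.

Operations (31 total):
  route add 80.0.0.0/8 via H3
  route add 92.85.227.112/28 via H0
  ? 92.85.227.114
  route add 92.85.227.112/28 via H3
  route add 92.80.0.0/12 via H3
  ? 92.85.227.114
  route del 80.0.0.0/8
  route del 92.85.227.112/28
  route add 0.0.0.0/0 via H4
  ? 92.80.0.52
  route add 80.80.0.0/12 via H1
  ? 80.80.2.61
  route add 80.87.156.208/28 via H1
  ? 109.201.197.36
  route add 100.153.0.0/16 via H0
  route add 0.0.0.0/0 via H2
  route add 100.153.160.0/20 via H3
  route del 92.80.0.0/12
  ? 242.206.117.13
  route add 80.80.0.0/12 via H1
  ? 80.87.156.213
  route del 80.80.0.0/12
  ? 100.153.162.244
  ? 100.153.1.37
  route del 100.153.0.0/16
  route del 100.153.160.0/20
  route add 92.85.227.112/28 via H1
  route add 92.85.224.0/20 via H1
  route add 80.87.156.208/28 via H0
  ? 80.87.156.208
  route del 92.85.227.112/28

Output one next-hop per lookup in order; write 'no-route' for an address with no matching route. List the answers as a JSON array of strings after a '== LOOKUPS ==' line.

Trace:
  add 80.0.0.0/8 -> H3 at depth 8
  add 92.85.227.112/28 -> H0 at depth 28
  lookup 92.85.227.114: bits 0101110001010101111000110111 walk d0:-→d1:-→d2:-→d3:-→d4:-→d5:-→d6:-→d7:-→d8:-→d9:-→d10:-→d11:-→d12:-→d13:-→d14:-→d15:-→d16:-→d17:-→d18:-→d19:-→d20:-→d21:-→d22:-→d23:-→d24:-→d25:-→d26:-→d27:-→d28:H0 -> H0
  add 92.85.227.112/28 -> H3 at depth 28
  add 92.80.0.0/12 -> H3 at depth 12
  lookup 92.85.227.114: bits 0101110001010101111000110111 walk d0:-→d1:-→d2:-→d3:-→d4:-→d5:-→d6:-→d7:-→d8:-→d9:-→d10:-→d11:-→d12:H3→d13:-→d14:-→d15:-→d16:-→d17:-→d18:-→d19:-→d20:-→d21:-→d22:-→d23:-→d24:-→d25:-→d26:-→d27:-→d28:H3 -> H3
  del 80.0.0.0/8 (clear depth 8)
  del 92.85.227.112/28 (clear depth 28)
  add 0.0.0.0/0 -> H4 at depth 0
  lookup 92.80.0.52: bits 0101110001010 walk d0:H4→d1:-→d2:-→d3:-→d4:-→d5:-→d6:-→d7:-→d8:-→d9:-→d10:-→d11:-→d12:H3→d13:- -> H3
  add 80.80.0.0/12 -> H1 at depth 12
  lookup 80.80.2.61: bits 010100000101 walk d0:H4→d1:-→d2:-→d3:-→d4:-→d5:-→d6:-→d7:-→d8:-→d9:-→d10:-→d11:-→d12:H1 -> H1
  add 80.87.156.208/28 -> H1 at depth 28
  lookup 109.201.197.36: bits 01 walk d0:H4→d1:-→d2:- -> H4
  add 100.153.0.0/16 -> H0 at depth 16
  add 0.0.0.0/0 -> H2 at depth 0
  add 100.153.160.0/20 -> H3 at depth 20
  del 92.80.0.0/12 (clear depth 12)
  lookup 242.206.117.13: bits ε walk d0:H2 -> H2
  add 80.80.0.0/12 -> H1 at depth 12
  lookup 80.87.156.213: bits 0101000001010111100111001101 walk d0:H2→d1:-→d2:-→d3:-→d4:-→d5:-→d6:-→d7:-→d8:-→d9:-→d10:-→d11:-→d12:H1→d13:-→d14:-→d15:-→d16:-→d17:-→d18:-→d19:-→d20:-→d21:-→d22:-→d23:-→d24:-→d25:-→d26:-→d27:-→d28:H1 -> H1
  del 80.80.0.0/12 (clear depth 12)
  lookup 100.153.162.244: bits 01100100100110011010 walk d0:H2→d1:-→d2:-→d3:-→d4:-→d5:-→d6:-→d7:-→d8:-→d9:-→d10:-→d11:-→d12:-→d13:-→d14:-→d15:-→d16:H0→d17:-→d18:-→d19:-→d20:H3 -> H3
  lookup 100.153.1.37: bits 0110010010011001 walk d0:H2→d1:-→d2:-→d3:-→d4:-→d5:-→d6:-→d7:-→d8:-→d9:-→d10:-→d11:-→d12:-→d13:-→d14:-→d15:-→d16:H0 -> H0
  del 100.153.0.0/16 (clear depth 16)
  del 100.153.160.0/20 (clear depth 20)
  add 92.85.227.112/28 -> H1 at depth 28
  add 92.85.224.0/20 -> H1 at depth 20
  add 80.87.156.208/28 -> H0 at depth 28
  lookup 80.87.156.208: bits 0101000001010111100111001101 walk d0:H2→d1:-→d2:-→d3:-→d4:-→d5:-→d6:-→d7:-→d8:-→d9:-→d10:-→d11:-→d12:-→d13:-→d14:-→d15:-→d16:-→d17:-→d18:-→d19:-→d20:-→d21:-→d22:-→d23:-→d24:-→d25:-→d26:-→d27:-→d28:H0 -> H0
  del 92.85.227.112/28 (clear depth 28)

== LOOKUPS ==
["H0","H3","H3","H1","H4","H2","H1","H3","H0","H0"]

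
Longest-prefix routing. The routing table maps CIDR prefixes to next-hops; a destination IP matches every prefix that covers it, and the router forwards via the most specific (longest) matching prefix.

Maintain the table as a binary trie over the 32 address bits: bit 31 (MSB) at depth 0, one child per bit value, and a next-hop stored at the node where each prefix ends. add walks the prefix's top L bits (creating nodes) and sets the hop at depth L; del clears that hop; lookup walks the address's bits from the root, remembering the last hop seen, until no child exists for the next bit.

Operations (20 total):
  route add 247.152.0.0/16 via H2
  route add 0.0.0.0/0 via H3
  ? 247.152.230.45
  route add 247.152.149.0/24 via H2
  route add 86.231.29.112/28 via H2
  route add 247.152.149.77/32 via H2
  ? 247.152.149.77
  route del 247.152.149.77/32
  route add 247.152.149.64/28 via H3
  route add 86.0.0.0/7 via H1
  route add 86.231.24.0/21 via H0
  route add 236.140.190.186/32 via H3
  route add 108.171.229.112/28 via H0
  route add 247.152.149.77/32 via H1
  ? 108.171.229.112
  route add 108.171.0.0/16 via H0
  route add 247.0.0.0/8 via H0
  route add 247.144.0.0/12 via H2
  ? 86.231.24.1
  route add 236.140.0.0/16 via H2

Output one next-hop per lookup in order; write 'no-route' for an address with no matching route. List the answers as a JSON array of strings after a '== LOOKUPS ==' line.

Trace:
  + 247.152.0.0/16 (H2) depth=16
  + 0.0.0.0/0 (H3) depth=0
  ? 247.152.230.45  path d0:H3→d1:-→d2:-→d3:-→d4:-→d5:-→d6:-→d7:-→d8:-→d9:-→d10:-→d11:-→d12:-→d13:-→d14:-→d15:-→d16:H2  best=H2
  + 247.152.149.0/24 (H2) depth=24
  + 86.231.29.112/28 (H2) depth=28
  + 247.152.149.77/32 (H2) depth=32
  ? 247.152.149.77  path d0:H3→d1:-→d2:-→d3:-→d4:-→d5:-→d6:-→d7:-→d8:-→d9:-→d10:-→d11:-→d12:-→d13:-→d14:-→d15:-→d16:H2→d17:-→d18:-→d19:-→d20:-→d21:-→d22:-→d23:-→d24:H2→d25:-→d26:-→d27:-→d28:-→d29:-→d30:-→d31:-→d32:H2  best=H2
  del 247.152.149.77/32 (clear depth 32)
  + 247.152.149.64/28 (H3) depth=28
  + 86.0.0.0/7 (H1) depth=7
  + 86.231.24.0/21 (H0) depth=21
  + 236.140.190.186/32 (H3) depth=32
  + 108.171.229.112/28 (H0) depth=28
  + 247.152.149.77/32 (H1) depth=32
  ? 108.171.229.112  path d0:H3→d1:-→d2:-→d3:-→d4:-→d5:-→d6:-→d7:-→d8:-→d9:-→d10:-→d11:-→d12:-→d13:-→d14:-→d15:-→d16:-→d17:-→d18:-→d19:-→d20:-→d21:-→d22:-→d23:-→d24:-→d25:-→d26:-→d27:-→d28:H0  best=H0
  + 108.171.0.0/16 (H0) depth=16
  + 247.0.0.0/8 (H0) depth=8
  + 247.144.0.0/12 (H2) depth=12
  ? 86.231.24.1  path d0:H3→d1:-→d2:-→d3:-→d4:-→d5:-→d6:-→d7:H1→d8:-→d9:-→d10:-→d11:-→d12:-→d13:-→d14:-→d15:-→d16:-→d17:-→d18:-→d19:-→d20:-→d21:H0  best=H0
  + 236.140.0.0/16 (H2) depth=16

== LOOKUPS ==
["H2","H2","H0","H0"]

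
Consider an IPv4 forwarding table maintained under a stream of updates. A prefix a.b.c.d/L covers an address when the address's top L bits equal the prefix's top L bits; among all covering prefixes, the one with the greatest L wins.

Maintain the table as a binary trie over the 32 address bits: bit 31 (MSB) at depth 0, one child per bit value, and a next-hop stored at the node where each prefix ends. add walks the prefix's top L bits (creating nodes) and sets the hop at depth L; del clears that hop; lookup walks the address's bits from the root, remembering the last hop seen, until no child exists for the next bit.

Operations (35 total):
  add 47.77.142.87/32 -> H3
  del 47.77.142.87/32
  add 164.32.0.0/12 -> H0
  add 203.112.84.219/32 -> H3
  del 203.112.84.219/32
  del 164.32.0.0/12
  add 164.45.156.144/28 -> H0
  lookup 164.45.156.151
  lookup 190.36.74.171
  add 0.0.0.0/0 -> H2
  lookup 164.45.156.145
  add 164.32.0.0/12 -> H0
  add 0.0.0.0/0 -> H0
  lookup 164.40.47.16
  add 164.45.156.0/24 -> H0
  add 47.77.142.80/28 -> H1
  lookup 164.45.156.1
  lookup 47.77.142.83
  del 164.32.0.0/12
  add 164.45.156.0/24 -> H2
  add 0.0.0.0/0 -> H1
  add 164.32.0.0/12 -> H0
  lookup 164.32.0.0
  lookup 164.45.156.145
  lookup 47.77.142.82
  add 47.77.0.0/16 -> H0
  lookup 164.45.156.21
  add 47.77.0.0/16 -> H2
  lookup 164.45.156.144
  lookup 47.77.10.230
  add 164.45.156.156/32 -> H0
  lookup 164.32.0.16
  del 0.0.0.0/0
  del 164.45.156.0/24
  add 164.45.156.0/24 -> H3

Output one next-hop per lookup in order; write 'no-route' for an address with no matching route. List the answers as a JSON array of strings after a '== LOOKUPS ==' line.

Apply in order:
  + 47.77.142.87/32 (H3) depth=32
  del 47.77.142.87/32 (clear depth 32)
  + 164.32.0.0/12 (H0) depth=12
  + 203.112.84.219/32 (H3) depth=32
  del 203.112.84.219/32 (clear depth 32)
  del 164.32.0.0/12 (clear depth 12)
  + 164.45.156.144/28 (H0) depth=28
  lookup 164.45.156.151: bits 1010010000101101100111001001 walk d0:-→d1:-→d2:-→d3:-→d4:-→d5:-→d6:-→d7:-→d8:-→d9:-→d10:-→d11:-→d12:-→d13:-→d14:-→d15:-→d16:-→d17:-→d18:-→d19:-→d20:-→d21:-→d22:-→d23:-→d24:-→d25:-→d26:-→d27:-→d28:H0 -> H0
  lookup 190.36.74.171: bits 101 walk d0:-→d1:-→d2:-→d3:- -> no-route
  + 0.0.0.0/0 (H2) depth=0
  lookup 164.45.156.145: bits 1010010000101101100111001001 walk d0:H2→d1:-→d2:-→d3:-→d4:-→d5:-→d6:-→d7:-→d8:-→d9:-→d10:-→d11:-→d12:-→d13:-→d14:-→d15:-→d16:-→d17:-→d18:-→d19:-→d20:-→d21:-→d22:-→d23:-→d24:-→d25:-→d26:-→d27:-→d28:H0 -> H0
  + 164.32.0.0/12 (H0) depth=12
  + 0.0.0.0/0 (H0) depth=0
  lookup 164.40.47.16: bits 1010010000101 walk d0:H0→d1:-→d2:-→d3:-→d4:-→d5:-→d6:-→d7:-→d8:-→d9:-→d10:-→d11:-→d12:H0→d13:- -> H0
  + 164.45.156.0/24 (H0) depth=24
  + 47.77.142.80/28 (H1) depth=28
  lookup 164.45.156.1: bits 101001000010110110011100 walk d0:H0→d1:-→d2:-→d3:-→d4:-→d5:-→d6:-→d7:-→d8:-→d9:-→d10:-→d11:-→d12:H0→d13:-→d14:-→d15:-→d16:-→d17:-→d18:-→d19:-→d20:-→d21:-→d22:-→d23:-→d24:H0 -> H0
  lookup 47.77.142.83: bits 00101111010011011000111001010 walk d0:H0→d1:-→d2:-→d3:-→d4:-→d5:-→d6:-→d7:-→d8:-→d9:-→d10:-→d11:-→d12:-→d13:-→d14:-→d15:-→d16:-→d17:-→d18:-→d19:-→d20:-→d21:-→d22:-→d23:-→d24:-→d25:-→d26:-→d27:-→d28:H1→d29:- -> H1
  del 164.32.0.0/12 (clear depth 12)
  + 164.45.156.0/24 (H2) depth=24
  + 0.0.0.0/0 (H1) depth=0
  + 164.32.0.0/12 (H0) depth=12
  lookup 164.32.0.0: bits 101001000010 walk d0:H1→d1:-→d2:-→d3:-→d4:-→d5:-→d6:-→d7:-→d8:-→d9:-→d10:-→d11:-→d12:H0 -> H0
  lookup 164.45.156.145: bits 1010010000101101100111001001 walk d0:H1→d1:-→d2:-→d3:-→d4:-→d5:-→d6:-→d7:-→d8:-→d9:-→d10:-→d11:-→d12:H0→d13:-→d14:-→d15:-→d16:-→d17:-→d18:-→d19:-→d20:-→d21:-→d22:-→d23:-→d24:H2→d25:-→d26:-→d27:-→d28:H0 -> H0
  lookup 47.77.142.82: bits 00101111010011011000111001010 walk d0:H1→d1:-→d2:-→d3:-→d4:-→d5:-→d6:-→d7:-→d8:-→d9:-→d10:-→d11:-→d12:-→d13:-→d14:-→d15:-→d16:-→d17:-→d18:-→d19:-→d20:-→d21:-→d22:-→d23:-→d24:-→d25:-→d26:-→d27:-→d28:H1→d29:- -> H1
  + 47.77.0.0/16 (H0) depth=16
  lookup 164.45.156.21: bits 101001000010110110011100 walk d0:H1→d1:-→d2:-→d3:-→d4:-→d5:-→d6:-→d7:-→d8:-→d9:-→d10:-→d11:-→d12:H0→d13:-→d14:-→d15:-→d16:-→d17:-→d18:-→d19:-→d20:-→d21:-→d22:-→d23:-→d24:H2 -> H2
  + 47.77.0.0/16 (H2) depth=16
  lookup 164.45.156.144: bits 1010010000101101100111001001 walk d0:H1→d1:-→d2:-→d3:-→d4:-→d5:-→d6:-→d7:-→d8:-→d9:-→d10:-→d11:-→d12:H0→d13:-→d14:-→d15:-→d16:-→d17:-→d18:-→d19:-→d20:-→d21:-→d22:-→d23:-→d24:H2→d25:-→d26:-→d27:-→d28:H0 -> H0
  lookup 47.77.10.230: bits 0010111101001101 walk d0:H1→d1:-→d2:-→d3:-→d4:-→d5:-→d6:-→d7:-→d8:-→d9:-→d10:-→d11:-→d12:-→d13:-→d14:-→d15:-→d16:H2 -> H2
  + 164.45.156.156/32 (H0) depth=32
  lookup 164.32.0.16: bits 101001000010 walk d0:H1→d1:-→d2:-→d3:-→d4:-→d5:-→d6:-→d7:-→d8:-→d9:-→d10:-→d11:-→d12:H0 -> H0
  del 0.0.0.0/0 (clear depth 0)
  del 164.45.156.0/24 (clear depth 24)
  + 164.45.156.0/24 (H3) depth=24

== LOOKUPS ==
["H0","no-route","H0","H0","H0","H1","H0","H0","H1","H2","H0","H2","H0"]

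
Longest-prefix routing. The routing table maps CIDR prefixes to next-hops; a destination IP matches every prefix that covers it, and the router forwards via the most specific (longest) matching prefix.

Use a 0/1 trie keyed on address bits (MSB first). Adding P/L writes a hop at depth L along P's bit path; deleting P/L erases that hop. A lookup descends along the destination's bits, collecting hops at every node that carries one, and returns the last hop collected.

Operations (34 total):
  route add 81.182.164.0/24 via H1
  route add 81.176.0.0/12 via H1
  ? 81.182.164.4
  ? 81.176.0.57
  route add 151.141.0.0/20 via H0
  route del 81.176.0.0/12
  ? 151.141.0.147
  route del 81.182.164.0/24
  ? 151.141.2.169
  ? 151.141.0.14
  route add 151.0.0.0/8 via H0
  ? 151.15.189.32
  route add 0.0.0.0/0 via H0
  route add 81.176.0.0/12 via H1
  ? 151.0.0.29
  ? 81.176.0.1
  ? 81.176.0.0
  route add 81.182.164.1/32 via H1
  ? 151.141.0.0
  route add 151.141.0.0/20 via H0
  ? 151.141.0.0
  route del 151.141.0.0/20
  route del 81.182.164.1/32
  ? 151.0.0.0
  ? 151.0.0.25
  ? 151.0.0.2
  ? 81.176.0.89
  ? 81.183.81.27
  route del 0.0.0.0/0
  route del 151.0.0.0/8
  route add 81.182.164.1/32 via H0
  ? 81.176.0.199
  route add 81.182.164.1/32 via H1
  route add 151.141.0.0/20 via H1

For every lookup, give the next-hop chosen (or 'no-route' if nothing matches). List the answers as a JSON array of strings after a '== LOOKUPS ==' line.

Trace:
  add 81.182.164.0/24 -> H1 at depth 24
  add 81.176.0.0/12 -> H1 at depth 12
  Q 81.182.164.4: descend 010100011011011010100100 ; hops seen [H1,H1] ; pick H1
  Q 81.176.0.57: descend 0101000110110 ; hops seen [H1] ; pick H1
  add 151.141.0.0/20 -> H0 at depth 20
  del 81.176.0.0/12 (clear depth 12)
  Q 151.141.0.147: descend 10010111100011010000 ; hops seen [H0] ; pick H0
  del 81.182.164.0/24 (clear depth 24)
  Q 151.141.2.169: descend 10010111100011010000 ; hops seen [H0] ; pick H0
  Q 151.141.0.14: descend 10010111100011010000 ; hops seen [H0] ; pick H0
  add 151.0.0.0/8 -> H0 at depth 8
  Q 151.15.189.32: descend 10010111 ; hops seen [H0] ; pick H0
  add 0.0.0.0/0 -> H0 at depth 0
  add 81.176.0.0/12 -> H1 at depth 12
  Q 151.0.0.29: descend 10010111 ; hops seen [H0,H0] ; pick H0
  Q 81.176.0.1: descend 0101000110110 ; hops seen [H0,H1] ; pick H1
  Q 81.176.0.0: descend 0101000110110 ; hops seen [H0,H1] ; pick H1
  add 81.182.164.1/32 -> H1 at depth 32
  Q 151.141.0.0: descend 10010111100011010000 ; hops seen [H0,H0,H0] ; pick H0
  add 151.141.0.0/20 -> H0 at depth 20
  Q 151.141.0.0: descend 10010111100011010000 ; hops seen [H0,H0,H0] ; pick H0
  del 151.141.0.0/20 (clear depth 20)
  del 81.182.164.1/32 (clear depth 32)
  Q 151.0.0.0: descend 10010111 ; hops seen [H0,H0] ; pick H0
  Q 151.0.0.25: descend 10010111 ; hops seen [H0,H0] ; pick H0
  Q 151.0.0.2: descend 10010111 ; hops seen [H0,H0] ; pick H0
  Q 81.176.0.89: descend 0101000110110 ; hops seen [H0,H1] ; pick H1
  Q 81.183.81.27: descend 010100011011011 ; hops seen [H0,H1] ; pick H1
  del 0.0.0.0/0 (clear depth 0)
  del 151.0.0.0/8 (clear depth 8)
  add 81.182.164.1/32 -> H0 at depth 32
  Q 81.176.0.199: descend 0101000110110 ; hops seen [H1] ; pick H1
  add 81.182.164.1/32 -> H1 at depth 32
  add 151.141.0.0/20 -> H1 at depth 20

== LOOKUPS ==
["H1","H1","H0","H0","H0","H0","H0","H1","H1","H0","H0","H0","H0","H0","H1","H1","H1"]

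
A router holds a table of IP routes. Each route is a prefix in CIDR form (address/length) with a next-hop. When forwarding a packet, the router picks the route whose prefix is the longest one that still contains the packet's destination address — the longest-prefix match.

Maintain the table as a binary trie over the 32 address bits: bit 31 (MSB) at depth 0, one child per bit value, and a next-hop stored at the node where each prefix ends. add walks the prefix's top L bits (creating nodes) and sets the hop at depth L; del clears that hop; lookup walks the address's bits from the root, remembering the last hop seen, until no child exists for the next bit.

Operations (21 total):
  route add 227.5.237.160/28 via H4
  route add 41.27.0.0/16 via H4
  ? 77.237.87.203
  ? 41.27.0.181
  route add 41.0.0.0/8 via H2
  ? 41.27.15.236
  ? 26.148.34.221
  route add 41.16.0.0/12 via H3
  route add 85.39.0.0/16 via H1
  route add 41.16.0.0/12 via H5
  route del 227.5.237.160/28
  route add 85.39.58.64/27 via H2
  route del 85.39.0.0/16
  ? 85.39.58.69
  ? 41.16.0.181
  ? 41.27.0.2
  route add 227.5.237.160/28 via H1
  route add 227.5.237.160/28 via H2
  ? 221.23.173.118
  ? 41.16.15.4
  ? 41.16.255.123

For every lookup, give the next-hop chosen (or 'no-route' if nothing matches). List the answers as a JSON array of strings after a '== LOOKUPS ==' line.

Process each operation:
  add 227.5.237.160/28 -> H4 at depth 28
  add 41.27.0.0/16 -> H4 at depth 16
  lookup 77.237.87.203: bits 0 walk d0:-→d1:- -> no-route
  lookup 41.27.0.181: bits 0010100100011011 walk d0:-→d1:-→d2:-→d3:-→d4:-→d5:-→d6:-→d7:-→d8:-→d9:-→d10:-→d11:-→d12:-→d13:-→d14:-→d15:-→d16:H4 -> H4
  add 41.0.0.0/8 -> H2 at depth 8
  lookup 41.27.15.236: bits 0010100100011011 walk d0:-→d1:-→d2:-→d3:-→d4:-→d5:-→d6:-→d7:-→d8:H2→d9:-→d10:-→d11:-→d12:-→d13:-→d14:-→d15:-→d16:H4 -> H4
  lookup 26.148.34.221: bits 00 walk d0:-→d1:-→d2:- -> no-route
  add 41.16.0.0/12 -> H3 at depth 12
  add 85.39.0.0/16 -> H1 at depth 16
  add 41.16.0.0/12 -> H5 at depth 12
  del 227.5.237.160/28 (clear depth 28)
  add 85.39.58.64/27 -> H2 at depth 27
  del 85.39.0.0/16 (clear depth 16)
  lookup 85.39.58.69: bits 010101010010011100111010010 walk d0:-→d1:-→d2:-→d3:-→d4:-→d5:-→d6:-→d7:-→d8:-→d9:-→d10:-→d11:-→d12:-→d13:-→d14:-→d15:-→d16:-→d17:-→d18:-→d19:-→d20:-→d21:-→d22:-→d23:-→d24:-→d25:-→d26:-→d27:H2 -> H2
  lookup 41.16.0.181: bits 001010010001 walk d0:-→d1:-→d2:-→d3:-→d4:-→d5:-→d6:-→d7:-→d8:H2→d9:-→d10:-→d11:-→d12:H5 -> H5
  lookup 41.27.0.2: bits 0010100100011011 walk d0:-→d1:-→d2:-→d3:-→d4:-→d5:-→d6:-→d7:-→d8:H2→d9:-→d10:-→d11:-→d12:H5→d13:-→d14:-→d15:-→d16:H4 -> H4
  add 227.5.237.160/28 -> H1 at depth 28
  add 227.5.237.160/28 -> H2 at depth 28
  lookup 221.23.173.118: bits 11 walk d0:-→d1:-→d2:- -> no-route
  lookup 41.16.15.4: bits 001010010001 walk d0:-→d1:-→d2:-→d3:-→d4:-→d5:-→d6:-→d7:-→d8:H2→d9:-→d10:-→d11:-→d12:H5 -> H5
  lookup 41.16.255.123: bits 001010010001 walk d0:-→d1:-→d2:-→d3:-→d4:-→d5:-→d6:-→d7:-→d8:H2→d9:-→d10:-→d11:-→d12:H5 -> H5

== LOOKUPS ==
["no-route","H4","H4","no-route","H2","H5","H4","no-route","H5","H5"]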